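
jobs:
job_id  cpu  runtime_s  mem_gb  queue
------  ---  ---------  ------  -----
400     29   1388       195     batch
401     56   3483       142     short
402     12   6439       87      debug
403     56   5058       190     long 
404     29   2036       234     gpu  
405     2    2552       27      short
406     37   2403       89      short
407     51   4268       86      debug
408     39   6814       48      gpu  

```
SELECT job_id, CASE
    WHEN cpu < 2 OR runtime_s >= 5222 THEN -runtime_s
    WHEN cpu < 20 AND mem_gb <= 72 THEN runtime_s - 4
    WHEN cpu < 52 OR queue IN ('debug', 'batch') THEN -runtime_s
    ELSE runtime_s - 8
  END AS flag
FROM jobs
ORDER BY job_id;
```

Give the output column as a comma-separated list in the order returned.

-1388, 3475, -6439, 5050, -2036, 2548, -2403, -4268, -6814

job_id=400: cpu < 52 OR queue IN ('debug', 'batch') → -1388
job_id=401: ELSE → 3475
job_id=402: cpu < 2 OR runtime_s >= 5222 → -6439
job_id=403: ELSE → 5050
job_id=404: cpu < 52 OR queue IN ('debug', 'batch') → -2036
job_id=405: cpu < 20 AND mem_gb <= 72 → 2548
job_id=406: cpu < 52 OR queue IN ('debug', 'batch') → -2403
job_id=407: cpu < 52 OR queue IN ('debug', 'batch') → -4268
job_id=408: cpu < 2 OR runtime_s >= 5222 → -6814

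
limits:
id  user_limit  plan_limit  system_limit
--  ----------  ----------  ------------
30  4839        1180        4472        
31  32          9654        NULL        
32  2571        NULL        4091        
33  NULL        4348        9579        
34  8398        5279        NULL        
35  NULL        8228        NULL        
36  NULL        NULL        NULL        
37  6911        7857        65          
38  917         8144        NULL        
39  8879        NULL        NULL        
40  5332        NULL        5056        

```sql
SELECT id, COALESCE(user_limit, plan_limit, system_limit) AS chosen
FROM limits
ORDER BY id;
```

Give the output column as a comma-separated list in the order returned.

id=30: user_limit=4839 → 4839
id=31: user_limit=32 → 32
id=32: user_limit=2571 → 2571
id=33: user_limit=NULL, plan_limit=4348 → 4348
id=34: user_limit=8398 → 8398
id=35: user_limit=NULL, plan_limit=8228 → 8228
id=36: user_limit=NULL, plan_limit=NULL, system_limit=NULL (all NULL) → NULL
id=37: user_limit=6911 → 6911
id=38: user_limit=917 → 917
id=39: user_limit=8879 → 8879
id=40: user_limit=5332 → 5332

4839, 32, 2571, 4348, 8398, 8228, NULL, 6911, 917, 8879, 5332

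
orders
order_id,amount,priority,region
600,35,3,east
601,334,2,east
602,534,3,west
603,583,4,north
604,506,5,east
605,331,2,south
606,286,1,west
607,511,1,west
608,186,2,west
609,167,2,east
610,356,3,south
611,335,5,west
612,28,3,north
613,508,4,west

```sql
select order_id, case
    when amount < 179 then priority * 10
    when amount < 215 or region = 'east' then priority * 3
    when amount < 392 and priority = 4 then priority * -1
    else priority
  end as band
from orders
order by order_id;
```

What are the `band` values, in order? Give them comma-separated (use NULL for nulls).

order_id=600: amount < 179 → 30
order_id=601: amount < 215 or region = 'east' → 6
order_id=602: ELSE → 3
order_id=603: ELSE → 4
order_id=604: amount < 215 or region = 'east' → 15
order_id=605: ELSE → 2
order_id=606: ELSE → 1
order_id=607: ELSE → 1
order_id=608: amount < 215 or region = 'east' → 6
order_id=609: amount < 179 → 20
order_id=610: ELSE → 3
order_id=611: ELSE → 5
order_id=612: amount < 179 → 30
order_id=613: ELSE → 4

30, 6, 3, 4, 15, 2, 1, 1, 6, 20, 3, 5, 30, 4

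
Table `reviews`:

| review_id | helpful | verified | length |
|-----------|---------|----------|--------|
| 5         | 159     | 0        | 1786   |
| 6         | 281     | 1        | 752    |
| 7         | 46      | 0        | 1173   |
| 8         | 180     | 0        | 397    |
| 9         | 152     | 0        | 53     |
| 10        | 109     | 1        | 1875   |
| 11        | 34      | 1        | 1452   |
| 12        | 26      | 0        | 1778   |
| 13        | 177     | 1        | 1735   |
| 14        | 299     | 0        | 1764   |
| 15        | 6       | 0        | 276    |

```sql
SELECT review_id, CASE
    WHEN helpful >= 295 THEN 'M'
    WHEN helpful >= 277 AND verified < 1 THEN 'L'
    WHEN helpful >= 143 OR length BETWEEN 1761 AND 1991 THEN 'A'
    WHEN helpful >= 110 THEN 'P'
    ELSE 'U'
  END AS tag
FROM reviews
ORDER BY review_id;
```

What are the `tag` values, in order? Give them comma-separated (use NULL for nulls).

review_id=5: helpful >= 143 OR length BETWEEN 1761 AND 1991 → A
review_id=6: helpful >= 143 OR length BETWEEN 1761 AND 1991 → A
review_id=7: ELSE → U
review_id=8: helpful >= 143 OR length BETWEEN 1761 AND 1991 → A
review_id=9: helpful >= 143 OR length BETWEEN 1761 AND 1991 → A
review_id=10: helpful >= 143 OR length BETWEEN 1761 AND 1991 → A
review_id=11: ELSE → U
review_id=12: helpful >= 143 OR length BETWEEN 1761 AND 1991 → A
review_id=13: helpful >= 143 OR length BETWEEN 1761 AND 1991 → A
review_id=14: helpful >= 295 → M
review_id=15: ELSE → U

A, A, U, A, A, A, U, A, A, M, U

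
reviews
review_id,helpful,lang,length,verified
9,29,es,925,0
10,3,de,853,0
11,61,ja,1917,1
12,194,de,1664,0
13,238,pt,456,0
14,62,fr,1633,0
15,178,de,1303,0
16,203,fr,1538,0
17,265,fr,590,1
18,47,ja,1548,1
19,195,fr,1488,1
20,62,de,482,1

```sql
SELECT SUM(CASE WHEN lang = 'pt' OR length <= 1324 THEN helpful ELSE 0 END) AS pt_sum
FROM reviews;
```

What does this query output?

775

review_id=9: ✓ → 29
review_id=10: ✓ → 3
review_id=11: ✗
review_id=12: ✗
review_id=13: ✓ → 238
review_id=14: ✗
review_id=15: ✓ → 178
review_id=16: ✗
review_id=17: ✓ → 265
review_id=18: ✗
review_id=19: ✗
review_id=20: ✓ → 62
pt_sum = 29 + 3 + 238 + 178 + 265 + 62 = 775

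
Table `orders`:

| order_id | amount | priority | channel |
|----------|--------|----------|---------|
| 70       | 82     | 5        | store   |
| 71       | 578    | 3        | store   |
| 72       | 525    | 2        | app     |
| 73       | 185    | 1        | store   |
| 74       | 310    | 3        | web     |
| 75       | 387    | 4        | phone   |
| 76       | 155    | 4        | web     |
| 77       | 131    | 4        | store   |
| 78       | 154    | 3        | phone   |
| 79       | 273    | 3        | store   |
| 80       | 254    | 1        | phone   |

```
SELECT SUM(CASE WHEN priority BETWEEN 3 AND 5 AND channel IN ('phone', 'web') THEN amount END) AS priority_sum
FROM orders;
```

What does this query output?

1006

order_id=70: ✗
order_id=71: ✗
order_id=72: ✗
order_id=73: ✗
order_id=74: ✓ → 310
order_id=75: ✓ → 387
order_id=76: ✓ → 155
order_id=77: ✗
order_id=78: ✓ → 154
order_id=79: ✗
order_id=80: ✗
priority_sum = 310 + 387 + 155 + 154 = 1006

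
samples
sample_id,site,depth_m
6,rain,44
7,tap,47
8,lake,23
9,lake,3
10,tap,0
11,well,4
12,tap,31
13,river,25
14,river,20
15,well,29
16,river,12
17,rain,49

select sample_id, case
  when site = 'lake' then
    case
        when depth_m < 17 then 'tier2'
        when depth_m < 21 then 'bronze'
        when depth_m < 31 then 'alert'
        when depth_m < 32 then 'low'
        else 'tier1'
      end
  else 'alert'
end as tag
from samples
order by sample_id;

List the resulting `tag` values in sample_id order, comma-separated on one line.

alert, alert, alert, tier2, alert, alert, alert, alert, alert, alert, alert, alert

sample_id=6: site='rain' → outer ELSE → alert
sample_id=7: site='tap' → outer ELSE → alert
sample_id=8: site='lake' → inner[depth_m < 31] → alert
sample_id=9: site='lake' → inner[depth_m < 17] → tier2
sample_id=10: site='tap' → outer ELSE → alert
sample_id=11: site='well' → outer ELSE → alert
sample_id=12: site='tap' → outer ELSE → alert
sample_id=13: site='river' → outer ELSE → alert
sample_id=14: site='river' → outer ELSE → alert
sample_id=15: site='well' → outer ELSE → alert
sample_id=16: site='river' → outer ELSE → alert
sample_id=17: site='rain' → outer ELSE → alert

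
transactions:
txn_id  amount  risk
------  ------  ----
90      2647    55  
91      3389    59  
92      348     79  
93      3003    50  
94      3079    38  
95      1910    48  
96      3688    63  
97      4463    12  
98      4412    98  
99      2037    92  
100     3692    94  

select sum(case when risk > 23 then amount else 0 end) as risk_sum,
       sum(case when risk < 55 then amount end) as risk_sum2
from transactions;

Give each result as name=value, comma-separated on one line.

risk_sum=28205, risk_sum2=12455

[risk_sum: risk > 23]
txn_id=90: ✓ → 2647
txn_id=91: ✓ → 3389
txn_id=92: ✓ → 348
txn_id=93: ✓ → 3003
txn_id=94: ✓ → 3079
txn_id=95: ✓ → 1910
txn_id=96: ✓ → 3688
txn_id=97: ✗
txn_id=98: ✓ → 4412
txn_id=99: ✓ → 2037
txn_id=100: ✓ → 3692
risk_sum = 2647 + 3389 + 348 + 3003 + 3079 + 1910 + 3688 + 4412 + 2037 + 3692 = 28205
—
[risk_sum2: risk < 55]
txn_id=90: ✗
txn_id=91: ✗
txn_id=92: ✗
txn_id=93: ✓ → 3003
txn_id=94: ✓ → 3079
txn_id=95: ✓ → 1910
txn_id=96: ✗
txn_id=97: ✓ → 4463
txn_id=98: ✗
txn_id=99: ✗
txn_id=100: ✗
risk_sum2 = 3003 + 3079 + 1910 + 4463 = 12455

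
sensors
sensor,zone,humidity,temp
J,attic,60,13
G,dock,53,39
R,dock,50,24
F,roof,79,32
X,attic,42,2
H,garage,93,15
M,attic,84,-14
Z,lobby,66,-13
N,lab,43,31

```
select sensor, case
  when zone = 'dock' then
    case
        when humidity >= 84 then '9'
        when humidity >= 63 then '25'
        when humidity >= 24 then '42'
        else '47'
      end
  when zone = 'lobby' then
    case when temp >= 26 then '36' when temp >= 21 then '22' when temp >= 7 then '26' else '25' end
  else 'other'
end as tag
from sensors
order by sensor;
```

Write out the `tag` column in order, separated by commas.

sensor=F: zone='roof' → outer ELSE → other
sensor=G: zone='dock' → inner[humidity >= 24] → 42
sensor=H: zone='garage' → outer ELSE → other
sensor=J: zone='attic' → outer ELSE → other
sensor=M: zone='attic' → outer ELSE → other
sensor=N: zone='lab' → outer ELSE → other
sensor=R: zone='dock' → inner[humidity >= 24] → 42
sensor=X: zone='attic' → outer ELSE → other
sensor=Z: zone='lobby' → inner[ELSE] → 25

other, 42, other, other, other, other, 42, other, 25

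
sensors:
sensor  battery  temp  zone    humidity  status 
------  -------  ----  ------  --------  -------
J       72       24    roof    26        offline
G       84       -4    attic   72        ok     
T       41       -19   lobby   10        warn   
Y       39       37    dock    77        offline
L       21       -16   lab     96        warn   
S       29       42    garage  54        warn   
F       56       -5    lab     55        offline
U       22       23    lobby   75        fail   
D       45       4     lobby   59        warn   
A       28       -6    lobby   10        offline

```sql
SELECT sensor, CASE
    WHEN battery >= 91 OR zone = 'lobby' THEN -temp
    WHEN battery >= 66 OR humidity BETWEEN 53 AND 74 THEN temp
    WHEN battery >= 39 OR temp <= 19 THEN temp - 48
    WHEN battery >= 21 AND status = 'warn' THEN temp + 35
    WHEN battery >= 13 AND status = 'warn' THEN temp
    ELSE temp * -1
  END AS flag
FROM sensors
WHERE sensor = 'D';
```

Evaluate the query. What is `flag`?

-4

sensor = D: battery=45, temp=4, zone=lobby, humidity=59, status=warn.
battery >= 91 OR zone = 'lobby' → true → -4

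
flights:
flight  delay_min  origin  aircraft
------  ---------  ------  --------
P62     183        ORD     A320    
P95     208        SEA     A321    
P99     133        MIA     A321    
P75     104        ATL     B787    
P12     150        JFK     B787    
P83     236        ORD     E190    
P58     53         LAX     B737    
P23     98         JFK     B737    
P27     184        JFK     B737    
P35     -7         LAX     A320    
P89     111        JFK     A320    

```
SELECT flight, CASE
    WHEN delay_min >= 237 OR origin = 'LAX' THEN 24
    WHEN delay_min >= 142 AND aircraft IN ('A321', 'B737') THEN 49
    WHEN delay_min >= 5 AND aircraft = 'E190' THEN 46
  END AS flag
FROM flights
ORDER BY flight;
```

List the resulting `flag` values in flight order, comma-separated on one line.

NULL, NULL, 49, 24, 24, NULL, NULL, 46, NULL, 49, NULL

flight=P12: (no match → NULL) → NULL
flight=P23: (no match → NULL) → NULL
flight=P27: delay_min >= 142 AND aircraft IN ('A321', 'B737') → 49
flight=P35: delay_min >= 237 OR origin = 'LAX' → 24
flight=P58: delay_min >= 237 OR origin = 'LAX' → 24
flight=P62: (no match → NULL) → NULL
flight=P75: (no match → NULL) → NULL
flight=P83: delay_min >= 5 AND aircraft = 'E190' → 46
flight=P89: (no match → NULL) → NULL
flight=P95: delay_min >= 142 AND aircraft IN ('A321', 'B737') → 49
flight=P99: (no match → NULL) → NULL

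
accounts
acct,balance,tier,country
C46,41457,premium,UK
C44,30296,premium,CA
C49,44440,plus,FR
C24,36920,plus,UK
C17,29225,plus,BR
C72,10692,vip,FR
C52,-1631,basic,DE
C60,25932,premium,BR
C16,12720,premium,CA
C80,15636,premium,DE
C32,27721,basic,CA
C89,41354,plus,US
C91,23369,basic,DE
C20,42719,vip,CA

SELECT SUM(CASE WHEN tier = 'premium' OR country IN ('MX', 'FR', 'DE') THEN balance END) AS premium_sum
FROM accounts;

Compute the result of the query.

202911

acct=C46: ✓ → 41457
acct=C44: ✓ → 30296
acct=C49: ✓ → 44440
acct=C24: ✗
acct=C17: ✗
acct=C72: ✓ → 10692
acct=C52: ✓ → -1631
acct=C60: ✓ → 25932
acct=C16: ✓ → 12720
acct=C80: ✓ → 15636
acct=C32: ✗
acct=C89: ✗
acct=C91: ✓ → 23369
acct=C20: ✗
premium_sum = 41457 + 30296 + 44440 + 10692 + -1631 + 25932 + 12720 + 15636 + 23369 = 202911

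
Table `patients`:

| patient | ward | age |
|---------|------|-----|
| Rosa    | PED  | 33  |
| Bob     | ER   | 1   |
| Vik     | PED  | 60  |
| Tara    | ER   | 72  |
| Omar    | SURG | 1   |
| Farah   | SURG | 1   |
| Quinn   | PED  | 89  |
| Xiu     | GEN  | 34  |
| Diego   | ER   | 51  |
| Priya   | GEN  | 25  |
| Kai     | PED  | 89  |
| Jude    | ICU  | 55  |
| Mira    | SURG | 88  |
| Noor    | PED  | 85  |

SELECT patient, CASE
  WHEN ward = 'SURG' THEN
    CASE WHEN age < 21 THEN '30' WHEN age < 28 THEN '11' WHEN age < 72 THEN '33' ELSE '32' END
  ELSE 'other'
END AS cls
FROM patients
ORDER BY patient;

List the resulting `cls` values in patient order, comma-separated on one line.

other, other, 30, other, other, 32, other, 30, other, other, other, other, other, other

patient=Bob: ward='ER' → outer ELSE → other
patient=Diego: ward='ER' → outer ELSE → other
patient=Farah: ward='SURG' → inner[age < 21] → 30
patient=Jude: ward='ICU' → outer ELSE → other
patient=Kai: ward='PED' → outer ELSE → other
patient=Mira: ward='SURG' → inner[ELSE] → 32
patient=Noor: ward='PED' → outer ELSE → other
patient=Omar: ward='SURG' → inner[age < 21] → 30
patient=Priya: ward='GEN' → outer ELSE → other
patient=Quinn: ward='PED' → outer ELSE → other
patient=Rosa: ward='PED' → outer ELSE → other
patient=Tara: ward='ER' → outer ELSE → other
patient=Vik: ward='PED' → outer ELSE → other
patient=Xiu: ward='GEN' → outer ELSE → other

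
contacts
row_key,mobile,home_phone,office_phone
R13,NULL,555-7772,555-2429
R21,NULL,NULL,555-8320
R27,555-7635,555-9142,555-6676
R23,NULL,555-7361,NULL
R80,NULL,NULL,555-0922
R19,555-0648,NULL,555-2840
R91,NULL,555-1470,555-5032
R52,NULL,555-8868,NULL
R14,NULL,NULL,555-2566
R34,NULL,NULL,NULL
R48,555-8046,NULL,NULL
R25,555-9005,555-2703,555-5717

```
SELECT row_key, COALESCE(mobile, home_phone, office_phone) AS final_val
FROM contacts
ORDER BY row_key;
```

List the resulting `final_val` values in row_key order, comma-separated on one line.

555-7772, 555-2566, 555-0648, 555-8320, 555-7361, 555-9005, 555-7635, NULL, 555-8046, 555-8868, 555-0922, 555-1470

row_key=R13: mobile=NULL, home_phone=555-7772 → 555-7772
row_key=R14: mobile=NULL, home_phone=NULL, office_phone=555-2566 → 555-2566
row_key=R19: mobile=555-0648 → 555-0648
row_key=R21: mobile=NULL, home_phone=NULL, office_phone=555-8320 → 555-8320
row_key=R23: mobile=NULL, home_phone=555-7361 → 555-7361
row_key=R25: mobile=555-9005 → 555-9005
row_key=R27: mobile=555-7635 → 555-7635
row_key=R34: mobile=NULL, home_phone=NULL, office_phone=NULL (all NULL) → NULL
row_key=R48: mobile=555-8046 → 555-8046
row_key=R52: mobile=NULL, home_phone=555-8868 → 555-8868
row_key=R80: mobile=NULL, home_phone=NULL, office_phone=555-0922 → 555-0922
row_key=R91: mobile=NULL, home_phone=555-1470 → 555-1470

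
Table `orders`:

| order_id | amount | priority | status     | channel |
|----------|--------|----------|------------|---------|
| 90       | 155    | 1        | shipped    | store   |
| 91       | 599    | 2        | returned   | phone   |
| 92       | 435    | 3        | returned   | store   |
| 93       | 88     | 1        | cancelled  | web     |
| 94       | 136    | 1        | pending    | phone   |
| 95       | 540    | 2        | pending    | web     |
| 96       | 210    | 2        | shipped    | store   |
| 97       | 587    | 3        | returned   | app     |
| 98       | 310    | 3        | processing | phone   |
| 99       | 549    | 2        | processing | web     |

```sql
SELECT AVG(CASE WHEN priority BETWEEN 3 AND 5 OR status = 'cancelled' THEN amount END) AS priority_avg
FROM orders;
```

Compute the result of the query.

355

order_id=90: ✗
order_id=91: ✗
order_id=92: ✓ → 435
order_id=93: ✓ → 88
order_id=94: ✗
order_id=95: ✗
order_id=96: ✗
order_id=97: ✓ → 587
order_id=98: ✓ → 310
order_id=99: ✗
priority_avg = (435 + 88 + 587 + 310) / 4 = 355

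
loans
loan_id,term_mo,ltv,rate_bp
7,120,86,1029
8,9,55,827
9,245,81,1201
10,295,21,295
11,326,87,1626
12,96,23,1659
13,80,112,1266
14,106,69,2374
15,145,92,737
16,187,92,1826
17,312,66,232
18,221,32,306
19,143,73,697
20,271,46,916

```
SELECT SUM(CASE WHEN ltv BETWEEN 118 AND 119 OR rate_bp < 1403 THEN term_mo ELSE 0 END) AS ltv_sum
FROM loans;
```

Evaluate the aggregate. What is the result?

1841

loan_id=7: ✓ → 120
loan_id=8: ✓ → 9
loan_id=9: ✓ → 245
loan_id=10: ✓ → 295
loan_id=11: ✗
loan_id=12: ✗
loan_id=13: ✓ → 80
loan_id=14: ✗
loan_id=15: ✓ → 145
loan_id=16: ✗
loan_id=17: ✓ → 312
loan_id=18: ✓ → 221
loan_id=19: ✓ → 143
loan_id=20: ✓ → 271
ltv_sum = 120 + 9 + 245 + 295 + 80 + 145 + 312 + 221 + 143 + 271 = 1841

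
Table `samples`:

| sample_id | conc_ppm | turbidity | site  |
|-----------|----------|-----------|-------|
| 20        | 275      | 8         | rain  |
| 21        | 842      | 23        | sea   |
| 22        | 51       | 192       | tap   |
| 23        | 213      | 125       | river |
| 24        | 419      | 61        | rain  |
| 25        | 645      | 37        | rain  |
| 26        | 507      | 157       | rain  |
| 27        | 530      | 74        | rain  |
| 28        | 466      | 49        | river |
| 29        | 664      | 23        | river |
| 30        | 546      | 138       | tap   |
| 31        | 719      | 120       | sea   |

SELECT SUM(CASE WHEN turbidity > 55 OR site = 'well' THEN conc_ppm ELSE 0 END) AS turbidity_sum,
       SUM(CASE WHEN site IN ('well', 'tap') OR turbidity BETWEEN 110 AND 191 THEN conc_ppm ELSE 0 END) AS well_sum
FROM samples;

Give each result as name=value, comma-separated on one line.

turbidity_sum=2985, well_sum=2036

[turbidity_sum: turbidity > 55 OR site = 'well']
sample_id=20: ✗
sample_id=21: ✗
sample_id=22: ✓ → 51
sample_id=23: ✓ → 213
sample_id=24: ✓ → 419
sample_id=25: ✗
sample_id=26: ✓ → 507
sample_id=27: ✓ → 530
sample_id=28: ✗
sample_id=29: ✗
sample_id=30: ✓ → 546
sample_id=31: ✓ → 719
turbidity_sum = 51 + 213 + 419 + 507 + 530 + 546 + 719 = 2985
—
[well_sum: site IN ('well', 'tap') OR turbidity BETWEEN 110 AND 191]
sample_id=20: ✗
sample_id=21: ✗
sample_id=22: ✓ → 51
sample_id=23: ✓ → 213
sample_id=24: ✗
sample_id=25: ✗
sample_id=26: ✓ → 507
sample_id=27: ✗
sample_id=28: ✗
sample_id=29: ✗
sample_id=30: ✓ → 546
sample_id=31: ✓ → 719
well_sum = 51 + 213 + 507 + 546 + 719 = 2036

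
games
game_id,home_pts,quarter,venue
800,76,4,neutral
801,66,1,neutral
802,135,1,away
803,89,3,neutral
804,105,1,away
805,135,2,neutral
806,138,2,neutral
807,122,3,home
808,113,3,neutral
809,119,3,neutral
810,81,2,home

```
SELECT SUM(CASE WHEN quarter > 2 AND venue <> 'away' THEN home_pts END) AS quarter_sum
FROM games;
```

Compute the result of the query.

game_id=800: ✓ → 76
game_id=801: ✗
game_id=802: ✗
game_id=803: ✓ → 89
game_id=804: ✗
game_id=805: ✗
game_id=806: ✗
game_id=807: ✓ → 122
game_id=808: ✓ → 113
game_id=809: ✓ → 119
game_id=810: ✗
quarter_sum = 76 + 89 + 122 + 113 + 119 = 519

519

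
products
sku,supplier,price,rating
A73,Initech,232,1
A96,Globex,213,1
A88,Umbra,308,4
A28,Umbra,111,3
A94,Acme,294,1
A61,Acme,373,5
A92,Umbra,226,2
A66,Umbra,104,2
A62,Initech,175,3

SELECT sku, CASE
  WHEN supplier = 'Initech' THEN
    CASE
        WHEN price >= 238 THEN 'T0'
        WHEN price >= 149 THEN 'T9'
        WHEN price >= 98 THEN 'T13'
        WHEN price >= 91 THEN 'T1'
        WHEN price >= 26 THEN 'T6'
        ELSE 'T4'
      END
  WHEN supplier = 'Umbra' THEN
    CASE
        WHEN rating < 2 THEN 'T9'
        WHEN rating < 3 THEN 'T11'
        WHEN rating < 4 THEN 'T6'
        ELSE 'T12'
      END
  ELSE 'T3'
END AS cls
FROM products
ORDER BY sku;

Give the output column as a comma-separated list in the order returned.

sku=A28: supplier='Umbra' → inner[rating < 4] → T6
sku=A61: supplier='Acme' → outer ELSE → T3
sku=A62: supplier='Initech' → inner[price >= 149] → T9
sku=A66: supplier='Umbra' → inner[rating < 3] → T11
sku=A73: supplier='Initech' → inner[price >= 149] → T9
sku=A88: supplier='Umbra' → inner[ELSE] → T12
sku=A92: supplier='Umbra' → inner[rating < 3] → T11
sku=A94: supplier='Acme' → outer ELSE → T3
sku=A96: supplier='Globex' → outer ELSE → T3

T6, T3, T9, T11, T9, T12, T11, T3, T3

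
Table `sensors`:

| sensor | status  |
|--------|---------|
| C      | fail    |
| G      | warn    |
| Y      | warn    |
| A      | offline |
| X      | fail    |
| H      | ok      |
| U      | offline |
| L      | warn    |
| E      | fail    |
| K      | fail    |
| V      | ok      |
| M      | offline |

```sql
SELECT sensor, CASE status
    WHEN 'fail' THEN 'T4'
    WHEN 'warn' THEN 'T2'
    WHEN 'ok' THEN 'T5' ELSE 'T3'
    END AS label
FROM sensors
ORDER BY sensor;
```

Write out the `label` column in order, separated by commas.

sensor=A: ELSE → T3
sensor=C: status='fail' → T4
sensor=E: status='fail' → T4
sensor=G: status='warn' → T2
sensor=H: status='ok' → T5
sensor=K: status='fail' → T4
sensor=L: status='warn' → T2
sensor=M: ELSE → T3
sensor=U: ELSE → T3
sensor=V: status='ok' → T5
sensor=X: status='fail' → T4
sensor=Y: status='warn' → T2

T3, T4, T4, T2, T5, T4, T2, T3, T3, T5, T4, T2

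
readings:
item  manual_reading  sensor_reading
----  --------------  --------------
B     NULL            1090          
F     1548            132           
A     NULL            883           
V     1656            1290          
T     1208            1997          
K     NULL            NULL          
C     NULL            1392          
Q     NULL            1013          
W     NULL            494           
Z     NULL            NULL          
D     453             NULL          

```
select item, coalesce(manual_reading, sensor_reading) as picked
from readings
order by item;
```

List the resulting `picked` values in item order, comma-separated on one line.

883, 1090, 1392, 453, 1548, NULL, 1013, 1208, 1656, 494, NULL

item=A: manual_reading=NULL, sensor_reading=883 → 883
item=B: manual_reading=NULL, sensor_reading=1090 → 1090
item=C: manual_reading=NULL, sensor_reading=1392 → 1392
item=D: manual_reading=453 → 453
item=F: manual_reading=1548 → 1548
item=K: manual_reading=NULL, sensor_reading=NULL (all NULL) → NULL
item=Q: manual_reading=NULL, sensor_reading=1013 → 1013
item=T: manual_reading=1208 → 1208
item=V: manual_reading=1656 → 1656
item=W: manual_reading=NULL, sensor_reading=494 → 494
item=Z: manual_reading=NULL, sensor_reading=NULL (all NULL) → NULL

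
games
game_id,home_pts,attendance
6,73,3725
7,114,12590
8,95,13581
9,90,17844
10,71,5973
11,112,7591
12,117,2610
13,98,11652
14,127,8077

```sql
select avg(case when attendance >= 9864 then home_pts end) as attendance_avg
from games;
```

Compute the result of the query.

game_id=6: ✗
game_id=7: ✓ → 114
game_id=8: ✓ → 95
game_id=9: ✓ → 90
game_id=10: ✗
game_id=11: ✗
game_id=12: ✗
game_id=13: ✓ → 98
game_id=14: ✗
attendance_avg = (114 + 95 + 90 + 98) / 4 = 99.25

99.25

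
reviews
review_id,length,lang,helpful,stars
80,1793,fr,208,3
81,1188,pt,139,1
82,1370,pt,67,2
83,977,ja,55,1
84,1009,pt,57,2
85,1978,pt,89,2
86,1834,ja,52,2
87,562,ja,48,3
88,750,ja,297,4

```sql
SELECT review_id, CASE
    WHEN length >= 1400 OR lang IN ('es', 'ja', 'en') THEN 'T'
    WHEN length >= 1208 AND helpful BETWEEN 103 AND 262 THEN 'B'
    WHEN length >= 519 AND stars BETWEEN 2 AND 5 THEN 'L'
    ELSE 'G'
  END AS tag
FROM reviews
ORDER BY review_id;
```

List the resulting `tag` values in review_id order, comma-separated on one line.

review_id=80: length >= 1400 OR lang IN ('es', 'ja', 'en') → T
review_id=81: ELSE → G
review_id=82: length >= 519 AND stars BETWEEN 2 AND 5 → L
review_id=83: length >= 1400 OR lang IN ('es', 'ja', 'en') → T
review_id=84: length >= 519 AND stars BETWEEN 2 AND 5 → L
review_id=85: length >= 1400 OR lang IN ('es', 'ja', 'en') → T
review_id=86: length >= 1400 OR lang IN ('es', 'ja', 'en') → T
review_id=87: length >= 1400 OR lang IN ('es', 'ja', 'en') → T
review_id=88: length >= 1400 OR lang IN ('es', 'ja', 'en') → T

T, G, L, T, L, T, T, T, T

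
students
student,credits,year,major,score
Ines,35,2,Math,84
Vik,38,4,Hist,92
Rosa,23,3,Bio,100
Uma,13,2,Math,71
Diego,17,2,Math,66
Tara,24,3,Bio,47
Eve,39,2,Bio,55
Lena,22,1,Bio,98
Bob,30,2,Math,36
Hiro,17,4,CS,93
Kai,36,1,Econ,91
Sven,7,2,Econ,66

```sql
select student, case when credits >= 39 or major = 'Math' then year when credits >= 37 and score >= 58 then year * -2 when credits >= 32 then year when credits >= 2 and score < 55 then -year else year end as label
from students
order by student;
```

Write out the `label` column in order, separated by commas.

2, 2, 2, 4, 2, 1, 1, 3, 2, -3, 2, -8

student=Bob: credits >= 39 or major = 'Math' → 2
student=Diego: credits >= 39 or major = 'Math' → 2
student=Eve: credits >= 39 or major = 'Math' → 2
student=Hiro: ELSE → 4
student=Ines: credits >= 39 or major = 'Math' → 2
student=Kai: credits >= 32 → 1
student=Lena: ELSE → 1
student=Rosa: ELSE → 3
student=Sven: ELSE → 2
student=Tara: credits >= 2 and score < 55 → -3
student=Uma: credits >= 39 or major = 'Math' → 2
student=Vik: credits >= 37 and score >= 58 → -8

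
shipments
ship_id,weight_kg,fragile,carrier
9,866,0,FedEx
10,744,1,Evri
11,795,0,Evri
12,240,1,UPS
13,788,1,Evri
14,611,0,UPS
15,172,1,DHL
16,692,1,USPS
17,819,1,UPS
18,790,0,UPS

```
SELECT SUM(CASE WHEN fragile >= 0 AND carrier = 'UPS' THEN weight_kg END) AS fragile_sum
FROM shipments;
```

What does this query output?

ship_id=9: ✗
ship_id=10: ✗
ship_id=11: ✗
ship_id=12: ✓ → 240
ship_id=13: ✗
ship_id=14: ✓ → 611
ship_id=15: ✗
ship_id=16: ✗
ship_id=17: ✓ → 819
ship_id=18: ✓ → 790
fragile_sum = 240 + 611 + 819 + 790 = 2460

2460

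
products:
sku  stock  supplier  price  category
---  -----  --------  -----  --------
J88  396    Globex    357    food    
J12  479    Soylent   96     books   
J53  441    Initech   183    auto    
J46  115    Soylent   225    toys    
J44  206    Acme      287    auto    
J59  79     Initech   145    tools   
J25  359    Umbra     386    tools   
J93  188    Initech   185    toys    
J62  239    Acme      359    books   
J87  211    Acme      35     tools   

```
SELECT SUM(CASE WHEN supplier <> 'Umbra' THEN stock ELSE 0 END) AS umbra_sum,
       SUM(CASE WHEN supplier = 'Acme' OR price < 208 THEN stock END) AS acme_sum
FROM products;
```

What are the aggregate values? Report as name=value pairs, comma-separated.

[umbra_sum: supplier <> 'Umbra']
sku=J88: ✓ → 396
sku=J12: ✓ → 479
sku=J53: ✓ → 441
sku=J46: ✓ → 115
sku=J44: ✓ → 206
sku=J59: ✓ → 79
sku=J25: ✗
sku=J93: ✓ → 188
sku=J62: ✓ → 239
sku=J87: ✓ → 211
umbra_sum = 396 + 479 + 441 + 115 + 206 + 79 + 188 + 239 + 211 = 2354
—
[acme_sum: supplier = 'Acme' OR price < 208]
sku=J88: ✗
sku=J12: ✓ → 479
sku=J53: ✓ → 441
sku=J46: ✗
sku=J44: ✓ → 206
sku=J59: ✓ → 79
sku=J25: ✗
sku=J93: ✓ → 188
sku=J62: ✓ → 239
sku=J87: ✓ → 211
acme_sum = 479 + 441 + 206 + 79 + 188 + 239 + 211 = 1843

umbra_sum=2354, acme_sum=1843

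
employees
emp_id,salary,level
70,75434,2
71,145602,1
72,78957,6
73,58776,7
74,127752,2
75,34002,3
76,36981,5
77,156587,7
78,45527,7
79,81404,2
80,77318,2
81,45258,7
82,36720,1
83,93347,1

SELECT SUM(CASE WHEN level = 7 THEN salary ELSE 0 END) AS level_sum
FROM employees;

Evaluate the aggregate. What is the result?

306148

emp_id=70: ✗
emp_id=71: ✗
emp_id=72: ✗
emp_id=73: ✓ → 58776
emp_id=74: ✗
emp_id=75: ✗
emp_id=76: ✗
emp_id=77: ✓ → 156587
emp_id=78: ✓ → 45527
emp_id=79: ✗
emp_id=80: ✗
emp_id=81: ✓ → 45258
emp_id=82: ✗
emp_id=83: ✗
level_sum = 58776 + 156587 + 45527 + 45258 = 306148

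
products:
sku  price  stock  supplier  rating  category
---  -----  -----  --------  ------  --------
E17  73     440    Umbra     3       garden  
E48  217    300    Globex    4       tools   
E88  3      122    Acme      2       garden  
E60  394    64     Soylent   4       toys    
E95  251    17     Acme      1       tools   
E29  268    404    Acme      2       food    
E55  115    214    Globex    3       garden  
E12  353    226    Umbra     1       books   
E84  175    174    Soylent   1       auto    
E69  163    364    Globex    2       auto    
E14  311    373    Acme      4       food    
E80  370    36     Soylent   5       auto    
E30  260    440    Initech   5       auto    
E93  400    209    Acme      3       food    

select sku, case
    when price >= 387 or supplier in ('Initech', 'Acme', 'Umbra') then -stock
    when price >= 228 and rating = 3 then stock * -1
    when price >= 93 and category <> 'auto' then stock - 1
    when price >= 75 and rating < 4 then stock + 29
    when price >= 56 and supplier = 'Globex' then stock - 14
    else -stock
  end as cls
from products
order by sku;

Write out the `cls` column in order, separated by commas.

-226, -373, -440, -404, -440, 299, 213, -64, 393, -36, 203, -122, -209, -17

sku=E12: price >= 387 or supplier in ('Initech', 'Acme', 'Umbra') → -226
sku=E14: price >= 387 or supplier in ('Initech', 'Acme', 'Umbra') → -373
sku=E17: price >= 387 or supplier in ('Initech', 'Acme', 'Umbra') → -440
sku=E29: price >= 387 or supplier in ('Initech', 'Acme', 'Umbra') → -404
sku=E30: price >= 387 or supplier in ('Initech', 'Acme', 'Umbra') → -440
sku=E48: price >= 93 and category <> 'auto' → 299
sku=E55: price >= 93 and category <> 'auto' → 213
sku=E60: price >= 387 or supplier in ('Initech', 'Acme', 'Umbra') → -64
sku=E69: price >= 75 and rating < 4 → 393
sku=E80: ELSE → -36
sku=E84: price >= 75 and rating < 4 → 203
sku=E88: price >= 387 or supplier in ('Initech', 'Acme', 'Umbra') → -122
sku=E93: price >= 387 or supplier in ('Initech', 'Acme', 'Umbra') → -209
sku=E95: price >= 387 or supplier in ('Initech', 'Acme', 'Umbra') → -17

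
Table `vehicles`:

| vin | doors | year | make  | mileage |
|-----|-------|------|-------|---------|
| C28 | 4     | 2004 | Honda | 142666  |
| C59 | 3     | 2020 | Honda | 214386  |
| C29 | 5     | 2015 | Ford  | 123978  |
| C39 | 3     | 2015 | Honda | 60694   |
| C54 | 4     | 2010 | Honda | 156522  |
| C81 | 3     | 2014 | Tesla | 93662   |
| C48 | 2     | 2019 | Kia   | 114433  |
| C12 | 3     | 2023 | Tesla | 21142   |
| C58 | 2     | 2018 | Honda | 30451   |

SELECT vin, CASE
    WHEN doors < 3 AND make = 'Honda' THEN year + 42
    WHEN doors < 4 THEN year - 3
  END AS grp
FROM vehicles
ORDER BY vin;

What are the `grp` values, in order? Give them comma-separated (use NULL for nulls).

vin=C12: doors < 4 → 2020
vin=C28: (no match → NULL) → NULL
vin=C29: (no match → NULL) → NULL
vin=C39: doors < 4 → 2012
vin=C48: doors < 4 → 2016
vin=C54: (no match → NULL) → NULL
vin=C58: doors < 3 AND make = 'Honda' → 2060
vin=C59: doors < 4 → 2017
vin=C81: doors < 4 → 2011

2020, NULL, NULL, 2012, 2016, NULL, 2060, 2017, 2011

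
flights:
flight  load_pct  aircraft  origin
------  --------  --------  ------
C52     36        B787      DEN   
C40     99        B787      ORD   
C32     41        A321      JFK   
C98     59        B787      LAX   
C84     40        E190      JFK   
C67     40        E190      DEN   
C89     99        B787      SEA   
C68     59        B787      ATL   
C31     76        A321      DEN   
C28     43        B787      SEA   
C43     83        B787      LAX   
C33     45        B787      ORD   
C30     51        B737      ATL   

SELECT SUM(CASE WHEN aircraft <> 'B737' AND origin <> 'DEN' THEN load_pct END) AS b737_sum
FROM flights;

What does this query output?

568

flight=C52: ✗
flight=C40: ✓ → 99
flight=C32: ✓ → 41
flight=C98: ✓ → 59
flight=C84: ✓ → 40
flight=C67: ✗
flight=C89: ✓ → 99
flight=C68: ✓ → 59
flight=C31: ✗
flight=C28: ✓ → 43
flight=C43: ✓ → 83
flight=C33: ✓ → 45
flight=C30: ✗
b737_sum = 99 + 41 + 59 + 40 + 99 + 59 + 43 + 83 + 45 = 568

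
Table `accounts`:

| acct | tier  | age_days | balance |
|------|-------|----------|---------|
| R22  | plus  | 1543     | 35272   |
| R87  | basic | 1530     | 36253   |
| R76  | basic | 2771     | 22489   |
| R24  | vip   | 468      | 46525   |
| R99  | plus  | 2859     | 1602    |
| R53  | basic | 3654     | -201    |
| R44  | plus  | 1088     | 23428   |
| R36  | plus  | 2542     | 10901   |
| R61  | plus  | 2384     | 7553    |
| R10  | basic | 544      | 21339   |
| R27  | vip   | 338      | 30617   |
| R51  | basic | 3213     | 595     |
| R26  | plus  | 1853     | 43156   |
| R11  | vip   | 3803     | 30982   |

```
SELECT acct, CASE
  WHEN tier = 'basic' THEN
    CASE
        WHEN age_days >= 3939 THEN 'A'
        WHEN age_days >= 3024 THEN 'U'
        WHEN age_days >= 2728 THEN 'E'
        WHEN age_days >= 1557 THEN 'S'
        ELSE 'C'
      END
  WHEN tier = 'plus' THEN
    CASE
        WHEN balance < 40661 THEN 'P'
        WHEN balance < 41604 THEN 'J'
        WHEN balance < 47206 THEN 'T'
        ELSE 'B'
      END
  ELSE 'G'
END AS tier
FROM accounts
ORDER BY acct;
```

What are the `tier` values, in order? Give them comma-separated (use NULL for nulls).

C, G, P, G, T, G, P, P, U, U, P, E, C, P

acct=R10: tier='basic' → inner[ELSE] → C
acct=R11: tier='vip' → outer ELSE → G
acct=R22: tier='plus' → inner[balance < 40661] → P
acct=R24: tier='vip' → outer ELSE → G
acct=R26: tier='plus' → inner[balance < 47206] → T
acct=R27: tier='vip' → outer ELSE → G
acct=R36: tier='plus' → inner[balance < 40661] → P
acct=R44: tier='plus' → inner[balance < 40661] → P
acct=R51: tier='basic' → inner[age_days >= 3024] → U
acct=R53: tier='basic' → inner[age_days >= 3024] → U
acct=R61: tier='plus' → inner[balance < 40661] → P
acct=R76: tier='basic' → inner[age_days >= 2728] → E
acct=R87: tier='basic' → inner[ELSE] → C
acct=R99: tier='plus' → inner[balance < 40661] → P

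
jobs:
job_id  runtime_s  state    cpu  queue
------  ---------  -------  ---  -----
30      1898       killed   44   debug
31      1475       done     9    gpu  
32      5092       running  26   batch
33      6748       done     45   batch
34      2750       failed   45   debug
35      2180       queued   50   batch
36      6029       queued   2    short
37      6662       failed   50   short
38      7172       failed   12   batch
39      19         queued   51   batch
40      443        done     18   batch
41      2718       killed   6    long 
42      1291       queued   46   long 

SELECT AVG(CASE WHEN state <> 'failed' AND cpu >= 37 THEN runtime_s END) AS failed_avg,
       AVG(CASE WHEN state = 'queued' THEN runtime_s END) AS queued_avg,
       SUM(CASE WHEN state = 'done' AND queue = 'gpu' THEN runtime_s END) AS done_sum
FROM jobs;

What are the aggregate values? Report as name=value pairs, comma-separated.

failed_avg=2427.2, queued_avg=2379.75, done_sum=1475

[failed_avg: state <> 'failed' AND cpu >= 37]
job_id=30: ✓ → 1898
job_id=31: ✗
job_id=32: ✗
job_id=33: ✓ → 6748
job_id=34: ✗
job_id=35: ✓ → 2180
job_id=36: ✗
job_id=37: ✗
job_id=38: ✗
job_id=39: ✓ → 19
job_id=40: ✗
job_id=41: ✗
job_id=42: ✓ → 1291
failed_avg = (1898 + 6748 + 2180 + 19 + 1291) / 5 = 2427.2
—
[queued_avg: state = 'queued']
job_id=30: ✗
job_id=31: ✗
job_id=32: ✗
job_id=33: ✗
job_id=34: ✗
job_id=35: ✓ → 2180
job_id=36: ✓ → 6029
job_id=37: ✗
job_id=38: ✗
job_id=39: ✓ → 19
job_id=40: ✗
job_id=41: ✗
job_id=42: ✓ → 1291
queued_avg = (2180 + 6029 + 19 + 1291) / 4 = 2379.75
—
[done_sum: state = 'done' AND queue = 'gpu']
job_id=30: ✗
job_id=31: ✓ → 1475
job_id=32: ✗
job_id=33: ✗
job_id=34: ✗
job_id=35: ✗
job_id=36: ✗
job_id=37: ✗
job_id=38: ✗
job_id=39: ✗
job_id=40: ✗
job_id=41: ✗
job_id=42: ✗
done_sum = 1475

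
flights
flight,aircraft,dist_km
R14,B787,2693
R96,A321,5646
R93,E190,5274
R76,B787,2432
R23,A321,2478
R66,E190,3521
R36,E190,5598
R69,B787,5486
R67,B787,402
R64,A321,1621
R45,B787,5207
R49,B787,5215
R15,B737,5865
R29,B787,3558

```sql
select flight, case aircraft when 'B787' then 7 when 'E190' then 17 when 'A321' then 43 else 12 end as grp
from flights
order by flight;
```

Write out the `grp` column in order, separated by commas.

flight=R14: aircraft='B787' → 7
flight=R15: ELSE → 12
flight=R23: aircraft='A321' → 43
flight=R29: aircraft='B787' → 7
flight=R36: aircraft='E190' → 17
flight=R45: aircraft='B787' → 7
flight=R49: aircraft='B787' → 7
flight=R64: aircraft='A321' → 43
flight=R66: aircraft='E190' → 17
flight=R67: aircraft='B787' → 7
flight=R69: aircraft='B787' → 7
flight=R76: aircraft='B787' → 7
flight=R93: aircraft='E190' → 17
flight=R96: aircraft='A321' → 43

7, 12, 43, 7, 17, 7, 7, 43, 17, 7, 7, 7, 17, 43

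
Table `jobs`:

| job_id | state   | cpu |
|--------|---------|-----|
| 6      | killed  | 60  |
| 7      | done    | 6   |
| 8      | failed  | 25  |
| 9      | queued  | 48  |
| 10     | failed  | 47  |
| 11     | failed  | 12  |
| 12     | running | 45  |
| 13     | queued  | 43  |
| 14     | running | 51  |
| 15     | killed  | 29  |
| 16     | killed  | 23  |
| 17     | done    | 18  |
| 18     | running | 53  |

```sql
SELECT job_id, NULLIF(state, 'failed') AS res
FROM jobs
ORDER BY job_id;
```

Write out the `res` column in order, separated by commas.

killed, done, NULL, queued, NULL, NULL, running, queued, running, killed, killed, done, running

job_id=6: state=killed vs failed: differ → killed
job_id=7: state=done vs failed: differ → done
job_id=8: state=failed vs failed: equal → NULL
job_id=9: state=queued vs failed: differ → queued
job_id=10: state=failed vs failed: equal → NULL
job_id=11: state=failed vs failed: equal → NULL
job_id=12: state=running vs failed: differ → running
job_id=13: state=queued vs failed: differ → queued
job_id=14: state=running vs failed: differ → running
job_id=15: state=killed vs failed: differ → killed
job_id=16: state=killed vs failed: differ → killed
job_id=17: state=done vs failed: differ → done
job_id=18: state=running vs failed: differ → running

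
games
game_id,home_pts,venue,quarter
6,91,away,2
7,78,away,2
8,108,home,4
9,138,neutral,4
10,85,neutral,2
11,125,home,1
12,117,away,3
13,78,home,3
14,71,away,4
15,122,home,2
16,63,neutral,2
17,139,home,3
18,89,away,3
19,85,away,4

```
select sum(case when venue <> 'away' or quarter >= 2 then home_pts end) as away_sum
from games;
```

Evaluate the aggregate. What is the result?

1389

game_id=6: ✓ → 91
game_id=7: ✓ → 78
game_id=8: ✓ → 108
game_id=9: ✓ → 138
game_id=10: ✓ → 85
game_id=11: ✓ → 125
game_id=12: ✓ → 117
game_id=13: ✓ → 78
game_id=14: ✓ → 71
game_id=15: ✓ → 122
game_id=16: ✓ → 63
game_id=17: ✓ → 139
game_id=18: ✓ → 89
game_id=19: ✓ → 85
away_sum = 91 + 78 + 108 + 138 + 85 + 125 + 117 + 78 + 71 + 122 + 63 + 139 + 89 + 85 = 1389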